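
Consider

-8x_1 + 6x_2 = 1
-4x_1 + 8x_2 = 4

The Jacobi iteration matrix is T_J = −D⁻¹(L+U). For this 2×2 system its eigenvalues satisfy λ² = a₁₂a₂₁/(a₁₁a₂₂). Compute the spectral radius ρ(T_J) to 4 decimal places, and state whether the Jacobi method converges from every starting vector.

0.6124

a₁₂a₂₁/(a₁₁a₂₂) = (6)·(-4) / ((-8)·(8)) = 0.375000
ρ = √|0.375000| = √0.375000 = 0.6124
ρ < 1, so Jacobi converges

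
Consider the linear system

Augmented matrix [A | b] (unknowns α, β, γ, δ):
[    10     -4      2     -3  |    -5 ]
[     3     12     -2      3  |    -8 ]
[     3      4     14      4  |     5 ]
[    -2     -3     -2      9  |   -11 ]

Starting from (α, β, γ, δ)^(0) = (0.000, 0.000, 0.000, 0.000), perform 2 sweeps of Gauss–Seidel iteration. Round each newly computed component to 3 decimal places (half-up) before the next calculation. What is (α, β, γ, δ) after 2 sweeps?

Iteration 1:
  α = (-5 - (-4)·0.000 - (2)·0.000 - (-3)·0.000) / (10) = -0.500
  β = (-8 - (3)·-0.500 - (-2)·0.000 - (3)·0.000) / (12) = -0.542
  γ = (5 - (3)·-0.500 - (4)·-0.542 - (4)·0.000) / (14) = 0.619
  δ = (-11 - (-2)·-0.500 - (-3)·-0.542 - (-2)·0.619) / (9) = -1.376
Iteration 2:
  α = (-5 - (-4)·-0.542 - (2)·0.619 - (-3)·-1.376) / (10) = -1.253
  β = (-8 - (3)·-1.253 - (-2)·0.619 - (3)·-1.376) / (12) = 0.094
  γ = (5 - (3)·-1.253 - (4)·0.094 - (4)·-1.376) / (14) = 0.992
  δ = (-11 - (-2)·-1.253 - (-3)·0.094 - (-2)·0.992) / (9) = -1.249

(-1.253, 0.094, 0.992, -1.249)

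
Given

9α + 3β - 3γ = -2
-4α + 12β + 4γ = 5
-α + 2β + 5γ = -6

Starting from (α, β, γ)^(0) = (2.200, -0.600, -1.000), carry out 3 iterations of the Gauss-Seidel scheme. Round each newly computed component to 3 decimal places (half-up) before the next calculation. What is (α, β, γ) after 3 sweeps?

(-0.970, 0.638, -1.649)

Iteration 1:
  α = (-2 - (3)·-0.600 - (-3)·-1.000) / (9) = -0.356
  β = (5 - (-4)·-0.356 - (4)·-1.000) / (12) = 0.631
  γ = (-6 - (-1)·-0.356 - (2)·0.631) / (5) = -1.524
Iteration 2:
  α = (-2 - (3)·0.631 - (-3)·-1.524) / (9) = -0.941
  β = (5 - (-4)·-0.941 - (4)·-1.524) / (12) = 0.611
  γ = (-6 - (-1)·-0.941 - (2)·0.611) / (5) = -1.633
Iteration 3:
  α = (-2 - (3)·0.611 - (-3)·-1.633) / (9) = -0.970
  β = (5 - (-4)·-0.970 - (4)·-1.633) / (12) = 0.638
  γ = (-6 - (-1)·-0.970 - (2)·0.638) / (5) = -1.649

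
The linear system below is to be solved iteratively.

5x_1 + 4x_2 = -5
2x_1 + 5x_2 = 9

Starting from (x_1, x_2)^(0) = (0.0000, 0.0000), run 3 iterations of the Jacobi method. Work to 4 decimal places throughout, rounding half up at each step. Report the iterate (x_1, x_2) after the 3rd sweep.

Iteration 1:
  x_1 = (-5 - (4)·0.0000) / (5) = -1.0000
  x_2 = (9 - (2)·0.0000) / (5) = 1.8000
Iteration 2:
  x_1 = (-5 - (4)·1.8000) / (5) = -2.4400
  x_2 = (9 - (2)·-1.0000) / (5) = 2.2000
Iteration 3:
  x_1 = (-5 - (4)·2.2000) / (5) = -2.7600
  x_2 = (9 - (2)·-2.4400) / (5) = 2.7760

(-2.7600, 2.7760)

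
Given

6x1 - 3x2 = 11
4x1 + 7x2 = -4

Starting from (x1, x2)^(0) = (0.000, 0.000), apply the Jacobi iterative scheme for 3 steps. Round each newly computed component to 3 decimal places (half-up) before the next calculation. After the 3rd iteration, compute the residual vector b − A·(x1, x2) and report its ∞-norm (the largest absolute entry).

Iteration 1:
  x1 = (11 - (-3)·0.000) / (6) = 1.833
  x2 = (-4 - (4)·0.000) / (7) = -0.571
Iteration 2:
  x1 = (11 - (-3)·-0.571) / (6) = 1.548
  x2 = (-4 - (4)·1.833) / (7) = -1.619
Iteration 3:
  x1 = (11 - (-3)·-1.619) / (6) = 1.024
  x2 = (-4 - (4)·1.548) / (7) = -1.456
Residual b − A·x = (0.488, 2.096); ∞-norm = 2.096

2.096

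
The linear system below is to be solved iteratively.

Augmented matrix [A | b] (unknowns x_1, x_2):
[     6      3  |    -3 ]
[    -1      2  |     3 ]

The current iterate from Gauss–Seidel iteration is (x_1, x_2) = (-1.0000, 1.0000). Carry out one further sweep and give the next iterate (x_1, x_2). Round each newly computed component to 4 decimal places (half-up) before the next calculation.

(-1.0000, 1.0000)

One sweep:
  x_1 = (-3 - (3)·1.0000) / (6) = -1.0000
  x_2 = (3 - (-1)·-1.0000) / (2) = 1.0000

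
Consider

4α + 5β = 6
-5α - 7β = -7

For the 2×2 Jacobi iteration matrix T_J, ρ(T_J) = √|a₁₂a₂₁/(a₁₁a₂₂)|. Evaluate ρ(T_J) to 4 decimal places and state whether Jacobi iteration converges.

a₁₂a₂₁/(a₁₁a₂₂) = (5)·(-5) / ((4)·(-7)) = 0.892857
ρ = √|0.892857| = √0.892857 = 0.9449
ρ < 1, so Jacobi converges

0.9449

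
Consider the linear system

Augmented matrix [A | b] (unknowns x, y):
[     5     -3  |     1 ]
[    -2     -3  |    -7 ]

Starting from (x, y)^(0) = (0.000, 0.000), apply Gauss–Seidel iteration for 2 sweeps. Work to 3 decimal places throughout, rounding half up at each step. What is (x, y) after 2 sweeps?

Iteration 1:
  x = (1 - (-3)·0.000) / (5) = 0.200
  y = (-7 - (-2)·0.200) / (-3) = 2.200
Iteration 2:
  x = (1 - (-3)·2.200) / (5) = 1.520
  y = (-7 - (-2)·1.520) / (-3) = 1.320

(1.520, 1.320)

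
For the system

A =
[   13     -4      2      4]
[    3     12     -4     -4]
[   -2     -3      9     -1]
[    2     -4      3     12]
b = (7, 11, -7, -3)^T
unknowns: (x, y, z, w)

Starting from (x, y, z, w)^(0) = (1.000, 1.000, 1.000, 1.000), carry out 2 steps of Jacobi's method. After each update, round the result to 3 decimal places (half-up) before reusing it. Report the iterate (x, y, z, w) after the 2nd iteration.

(1.068, 0.672, -0.285, 0.158)

Iteration 1:
  x = (7 - (-4)·1.000 - (2)·1.000 - (4)·1.000) / (13) = 0.385
  y = (11 - (3)·1.000 - (-4)·1.000 - (-4)·1.000) / (12) = 1.333
  z = (-7 - (-2)·1.000 - (-3)·1.000 - (-1)·1.000) / (9) = -0.111
  w = (-3 - (2)·1.000 - (-4)·1.000 - (3)·1.000) / (12) = -0.333
Iteration 2:
  x = (7 - (-4)·1.333 - (2)·-0.111 - (4)·-0.333) / (13) = 1.068
  y = (11 - (3)·0.385 - (-4)·-0.111 - (-4)·-0.333) / (12) = 0.672
  z = (-7 - (-2)·0.385 - (-3)·1.333 - (-1)·-0.333) / (9) = -0.285
  w = (-3 - (2)·0.385 - (-4)·1.333 - (3)·-0.111) / (12) = 0.158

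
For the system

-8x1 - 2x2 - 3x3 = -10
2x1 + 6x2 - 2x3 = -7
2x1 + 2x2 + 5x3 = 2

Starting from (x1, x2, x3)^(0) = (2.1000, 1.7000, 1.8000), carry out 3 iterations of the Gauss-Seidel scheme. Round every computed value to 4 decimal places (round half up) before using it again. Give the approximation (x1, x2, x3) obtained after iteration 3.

(1.4142, -1.4805, 0.4265)

Iteration 1:
  x1 = (-10 - (-2)·1.7000 - (-3)·1.8000) / (-8) = 0.1500
  x2 = (-7 - (2)·0.1500 - (-2)·1.8000) / (6) = -0.6167
  x3 = (2 - (2)·0.1500 - (2)·-0.6167) / (5) = 0.5867
Iteration 2:
  x1 = (-10 - (-2)·-0.6167 - (-3)·0.5867) / (-8) = 1.1842
  x2 = (-7 - (2)·1.1842 - (-2)·0.5867) / (6) = -1.3658
  x3 = (2 - (2)·1.1842 - (2)·-1.3658) / (5) = 0.4726
Iteration 3:
  x1 = (-10 - (-2)·-1.3658 - (-3)·0.4726) / (-8) = 1.4142
  x2 = (-7 - (2)·1.4142 - (-2)·0.4726) / (6) = -1.4805
  x3 = (2 - (2)·1.4142 - (2)·-1.4805) / (5) = 0.4265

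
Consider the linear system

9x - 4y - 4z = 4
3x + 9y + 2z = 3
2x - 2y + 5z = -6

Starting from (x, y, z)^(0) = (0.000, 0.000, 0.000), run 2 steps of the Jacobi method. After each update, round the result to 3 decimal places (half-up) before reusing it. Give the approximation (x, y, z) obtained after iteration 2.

(0.059, 0.452, -1.244)

Iteration 1:
  x = (4 - (-4)·0.000 - (-4)·0.000) / (9) = 0.444
  y = (3 - (3)·0.000 - (2)·0.000) / (9) = 0.333
  z = (-6 - (2)·0.000 - (-2)·0.000) / (5) = -1.200
Iteration 2:
  x = (4 - (-4)·0.333 - (-4)·-1.200) / (9) = 0.059
  y = (3 - (3)·0.444 - (2)·-1.200) / (9) = 0.452
  z = (-6 - (2)·0.444 - (-2)·0.333) / (5) = -1.244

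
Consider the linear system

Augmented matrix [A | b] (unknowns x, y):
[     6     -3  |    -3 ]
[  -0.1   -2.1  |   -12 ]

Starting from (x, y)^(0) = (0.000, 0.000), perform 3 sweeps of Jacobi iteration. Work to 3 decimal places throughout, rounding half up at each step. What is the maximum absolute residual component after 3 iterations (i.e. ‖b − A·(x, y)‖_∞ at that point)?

Iteration 1:
  x = (-3 - (-3)·0.000) / (6) = -0.500
  y = (-12 - (-0.1)·0.000) / (-2.1) = 5.714
Iteration 2:
  x = (-3 - (-3)·5.714) / (6) = 2.357
  y = (-12 - (-0.1)·-0.500) / (-2.1) = 5.738
Iteration 3:
  x = (-3 - (-3)·5.738) / (6) = 2.369
  y = (-12 - (-0.1)·2.357) / (-2.1) = 5.602
Residual b − A·x = (-0.408, 0.001); ∞-norm = 0.408

0.408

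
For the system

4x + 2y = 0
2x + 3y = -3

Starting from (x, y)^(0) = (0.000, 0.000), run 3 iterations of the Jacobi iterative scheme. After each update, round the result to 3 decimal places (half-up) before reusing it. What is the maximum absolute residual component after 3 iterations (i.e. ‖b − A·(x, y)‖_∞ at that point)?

Iteration 1:
  x = (0 - (2)·0.000) / (4) = 0.000
  y = (-3 - (2)·0.000) / (3) = -1.000
Iteration 2:
  x = (0 - (2)·-1.000) / (4) = 0.500
  y = (-3 - (2)·0.000) / (3) = -1.000
Iteration 3:
  x = (0 - (2)·-1.000) / (4) = 0.500
  y = (-3 - (2)·0.500) / (3) = -1.333
Residual b − A·x = (0.666, -0.001); ∞-norm = 0.666

0.666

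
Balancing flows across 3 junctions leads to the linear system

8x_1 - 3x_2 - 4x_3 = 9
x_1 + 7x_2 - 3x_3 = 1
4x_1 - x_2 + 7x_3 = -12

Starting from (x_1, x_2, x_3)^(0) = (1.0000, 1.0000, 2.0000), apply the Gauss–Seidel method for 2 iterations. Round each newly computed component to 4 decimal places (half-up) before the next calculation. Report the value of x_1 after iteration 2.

Iteration 1:
  x_1 = (9 - (-3)·1.0000 - (-4)·2.0000) / (8) = 2.5000
  x_2 = (1 - (1)·2.5000 - (-3)·2.0000) / (7) = 0.6429
  x_3 = (-12 - (4)·2.5000 - (-1)·0.6429) / (7) = -3.0510
Iteration 2:
  x_1 = (9 - (-3)·0.6429 - (-4)·-3.0510) / (8) = -0.1594
  x_2 = (1 - (1)·-0.1594 - (-3)·-3.0510) / (7) = -1.1419
  x_3 = (-12 - (4)·-0.1594 - (-1)·-1.1419) / (7) = -1.7863

-0.1594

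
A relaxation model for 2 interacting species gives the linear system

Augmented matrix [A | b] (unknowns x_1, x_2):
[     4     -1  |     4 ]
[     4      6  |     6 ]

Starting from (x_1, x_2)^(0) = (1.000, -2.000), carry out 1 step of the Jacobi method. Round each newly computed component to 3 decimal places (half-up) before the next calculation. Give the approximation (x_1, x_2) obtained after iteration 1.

Iteration 1:
  x_1 = (4 - (-1)·-2.000) / (4) = 0.500
  x_2 = (6 - (4)·1.000) / (6) = 0.333

(0.500, 0.333)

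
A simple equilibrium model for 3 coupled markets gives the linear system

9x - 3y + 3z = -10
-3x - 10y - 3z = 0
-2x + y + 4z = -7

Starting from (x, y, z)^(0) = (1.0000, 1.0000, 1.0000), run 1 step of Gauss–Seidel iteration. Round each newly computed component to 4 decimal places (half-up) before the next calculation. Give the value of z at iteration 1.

Iteration 1:
  x = (-10 - (-3)·1.0000 - (3)·1.0000) / (9) = -1.1111
  y = (0 - (-3)·-1.1111 - (-3)·1.0000) / (-10) = 0.0333
  z = (-7 - (-2)·-1.1111 - (1)·0.0333) / (4) = -2.3139

-2.3139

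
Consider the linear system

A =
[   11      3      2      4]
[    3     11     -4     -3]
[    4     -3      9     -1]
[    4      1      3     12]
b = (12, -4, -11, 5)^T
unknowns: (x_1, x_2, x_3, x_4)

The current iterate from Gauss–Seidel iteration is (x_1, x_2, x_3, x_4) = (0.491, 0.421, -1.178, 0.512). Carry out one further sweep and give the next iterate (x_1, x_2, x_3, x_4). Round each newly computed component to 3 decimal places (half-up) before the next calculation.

One sweep:
  x_1 = (12 - (3)·0.421 - (2)·-1.178 - (4)·0.512) / (11) = 1.004
  x_2 = (-4 - (3)·1.004 - (-4)·-1.178 - (-3)·0.512) / (11) = -0.926
  x_3 = (-11 - (4)·1.004 - (-3)·-0.926 - (-1)·0.512) / (9) = -1.920
  x_4 = (5 - (4)·1.004 - (1)·-0.926 - (3)·-1.920) / (12) = 0.639

(1.004, -0.926, -1.920, 0.639)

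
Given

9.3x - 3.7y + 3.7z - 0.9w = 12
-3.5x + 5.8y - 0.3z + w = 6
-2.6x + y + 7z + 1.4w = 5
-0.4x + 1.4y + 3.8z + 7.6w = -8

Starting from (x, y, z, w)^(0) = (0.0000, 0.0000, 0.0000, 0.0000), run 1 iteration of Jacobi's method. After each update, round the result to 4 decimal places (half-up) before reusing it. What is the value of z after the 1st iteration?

Iteration 1:
  x = (12 - (-3.7)·0.0000 - (3.7)·0.0000 - (-0.9)·0.0000) / (9.3) = 1.2903
  y = (6 - (-3.5)·0.0000 - (-0.3)·0.0000 - (1)·0.0000) / (5.8) = 1.0345
  z = (5 - (-2.6)·0.0000 - (1)·0.0000 - (1.4)·0.0000) / (7) = 0.7143
  w = (-8 - (-0.4)·0.0000 - (1.4)·0.0000 - (3.8)·0.0000) / (7.6) = -1.0526

0.7143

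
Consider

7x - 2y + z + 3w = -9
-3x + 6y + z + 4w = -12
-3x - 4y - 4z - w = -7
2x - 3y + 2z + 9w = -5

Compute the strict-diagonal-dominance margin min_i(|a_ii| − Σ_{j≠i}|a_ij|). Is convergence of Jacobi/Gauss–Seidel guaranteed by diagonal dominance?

row 1: |7| − (2+1+3) = 1
row 2: |6| − (3+1+4) = -2
row 3: |-4| − (3+4+1) = -4
row 4: |9| − (2+3+2) = 2
minimum over rows = -4 → not strictly diagonally dominant

-4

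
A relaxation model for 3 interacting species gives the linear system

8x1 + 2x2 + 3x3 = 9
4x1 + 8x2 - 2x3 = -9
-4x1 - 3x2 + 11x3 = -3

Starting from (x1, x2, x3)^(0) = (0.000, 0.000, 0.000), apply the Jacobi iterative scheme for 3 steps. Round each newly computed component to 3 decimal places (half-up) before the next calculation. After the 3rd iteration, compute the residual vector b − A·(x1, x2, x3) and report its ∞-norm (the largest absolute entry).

Iteration 1:
  x1 = (9 - (2)·0.000 - (3)·0.000) / (8) = 1.125
  x2 = (-9 - (4)·0.000 - (-2)·0.000) / (8) = -1.125
  x3 = (-3 - (-4)·0.000 - (-3)·0.000) / (11) = -0.273
Iteration 2:
  x1 = (9 - (2)·-1.125 - (3)·-0.273) / (8) = 1.509
  x2 = (-9 - (4)·1.125 - (-2)·-0.273) / (8) = -1.756
  x3 = (-3 - (-4)·1.125 - (-3)·-1.125) / (11) = -0.170
Iteration 3:
  x1 = (9 - (2)·-1.756 - (3)·-0.170) / (8) = 1.628
  x2 = (-9 - (4)·1.509 - (-2)·-0.170) / (8) = -1.922
  x3 = (-3 - (-4)·1.509 - (-3)·-1.756) / (11) = -0.203
Residual b − A·x = (0.429, -0.542, -0.021); ∞-norm = 0.542

0.542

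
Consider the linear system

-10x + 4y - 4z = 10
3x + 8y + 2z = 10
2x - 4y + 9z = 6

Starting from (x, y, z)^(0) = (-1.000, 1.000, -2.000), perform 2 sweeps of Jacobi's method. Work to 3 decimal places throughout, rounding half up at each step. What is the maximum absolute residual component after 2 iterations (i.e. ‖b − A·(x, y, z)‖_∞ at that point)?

Iteration 1:
  x = (10 - (4)·1.000 - (-4)·-2.000) / (-10) = 0.200
  y = (10 - (3)·-1.000 - (2)·-2.000) / (8) = 2.125
  z = (6 - (2)·-1.000 - (-4)·1.000) / (9) = 1.333
Iteration 2:
  x = (10 - (4)·2.125 - (-4)·1.333) / (-10) = -0.683
  y = (10 - (3)·0.200 - (2)·1.333) / (8) = 0.842
  z = (6 - (2)·0.200 - (-4)·2.125) / (9) = 1.567
Residual b − A·x = (6.070, 2.179, -3.369); ∞-norm = 6.070

6.070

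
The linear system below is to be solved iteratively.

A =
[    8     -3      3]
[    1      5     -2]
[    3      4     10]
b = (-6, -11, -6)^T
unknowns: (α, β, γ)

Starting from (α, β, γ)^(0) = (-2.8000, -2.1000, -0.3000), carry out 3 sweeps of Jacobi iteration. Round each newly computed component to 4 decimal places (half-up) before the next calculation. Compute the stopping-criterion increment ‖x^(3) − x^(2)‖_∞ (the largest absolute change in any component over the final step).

0.3096

Iteration 1:
  α = (-6 - (-3)·-2.1000 - (3)·-0.3000) / (8) = -1.4250
  β = (-11 - (1)·-2.8000 - (-2)·-0.3000) / (5) = -1.7600
  γ = (-6 - (3)·-2.8000 - (4)·-2.1000) / (10) = 1.0800
Iteration 2:
  α = (-6 - (-3)·-1.7600 - (3)·1.0800) / (8) = -1.8150
  β = (-11 - (1)·-1.4250 - (-2)·1.0800) / (5) = -1.4830
  γ = (-6 - (3)·-1.4250 - (4)·-1.7600) / (10) = 0.5315
Iteration 3:
  α = (-6 - (-3)·-1.4830 - (3)·0.5315) / (8) = -1.5054
  β = (-11 - (1)·-1.8150 - (-2)·0.5315) / (5) = -1.6244
  γ = (-6 - (3)·-1.8150 - (4)·-1.4830) / (10) = 0.5377
Change: (0.3096, -0.1414, 0.0062) → max |·| = 0.3096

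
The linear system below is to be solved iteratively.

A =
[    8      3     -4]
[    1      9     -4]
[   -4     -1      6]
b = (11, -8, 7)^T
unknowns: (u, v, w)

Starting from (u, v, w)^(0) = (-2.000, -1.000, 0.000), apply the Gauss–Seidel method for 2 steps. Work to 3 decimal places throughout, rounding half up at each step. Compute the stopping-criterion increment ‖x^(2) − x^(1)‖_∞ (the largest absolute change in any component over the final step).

1.108

Iteration 1:
  u = (11 - (3)·-1.000 - (-4)·0.000) / (8) = 1.750
  v = (-8 - (1)·1.750 - (-4)·0.000) / (9) = -1.083
  w = (7 - (-4)·1.750 - (-1)·-1.083) / (6) = 2.153
Iteration 2:
  u = (11 - (3)·-1.083 - (-4)·2.153) / (8) = 2.858
  v = (-8 - (1)·2.858 - (-4)·2.153) / (9) = -0.250
  w = (7 - (-4)·2.858 - (-1)·-0.250) / (6) = 3.030
Change: (1.108, 0.833, 0.877) → max |·| = 1.108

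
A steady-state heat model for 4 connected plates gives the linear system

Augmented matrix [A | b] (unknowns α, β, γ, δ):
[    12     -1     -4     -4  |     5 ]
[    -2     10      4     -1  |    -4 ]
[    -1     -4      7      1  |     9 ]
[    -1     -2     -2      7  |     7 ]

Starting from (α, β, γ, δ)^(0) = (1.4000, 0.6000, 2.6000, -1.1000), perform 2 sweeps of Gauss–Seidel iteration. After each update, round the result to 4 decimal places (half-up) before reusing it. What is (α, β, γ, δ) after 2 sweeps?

(0.8991, -0.4444, 1.0201, 1.2929)

Iteration 1:
  α = (5 - (-1)·0.6000 - (-4)·2.6000 - (-4)·-1.1000) / (12) = 0.9667
  β = (-4 - (-2)·0.9667 - (4)·2.6000 - (-1)·-1.1000) / (10) = -1.3567
  γ = (9 - (-1)·0.9667 - (-4)·-1.3567 - (1)·-1.1000) / (7) = 0.8057
  δ = (7 - (-1)·0.9667 - (-2)·-1.3567 - (-2)·0.8057) / (7) = 0.9807
Iteration 2:
  α = (5 - (-1)·-1.3567 - (-4)·0.8057 - (-4)·0.9807) / (12) = 0.8991
  β = (-4 - (-2)·0.8991 - (4)·0.8057 - (-1)·0.9807) / (10) = -0.4444
  γ = (9 - (-1)·0.8991 - (-4)·-0.4444 - (1)·0.9807) / (7) = 1.0201
  δ = (7 - (-1)·0.8991 - (-2)·-0.4444 - (-2)·1.0201) / (7) = 1.2929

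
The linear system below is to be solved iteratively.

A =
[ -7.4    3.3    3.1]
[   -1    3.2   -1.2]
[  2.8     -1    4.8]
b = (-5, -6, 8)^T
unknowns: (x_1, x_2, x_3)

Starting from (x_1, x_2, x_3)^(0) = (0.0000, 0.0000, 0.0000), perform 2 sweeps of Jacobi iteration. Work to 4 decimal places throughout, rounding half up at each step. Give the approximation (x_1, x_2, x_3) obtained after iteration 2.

(0.5377, -1.0388, 0.8819)

Iteration 1:
  x_1 = (-5 - (3.3)·0.0000 - (3.1)·0.0000) / (-7.4) = 0.6757
  x_2 = (-6 - (-1)·0.0000 - (-1.2)·0.0000) / (3.2) = -1.8750
  x_3 = (8 - (2.8)·0.0000 - (-1)·0.0000) / (4.8) = 1.6667
Iteration 2:
  x_1 = (-5 - (3.3)·-1.8750 - (3.1)·1.6667) / (-7.4) = 0.5377
  x_2 = (-6 - (-1)·0.6757 - (-1.2)·1.6667) / (3.2) = -1.0388
  x_3 = (8 - (2.8)·0.6757 - (-1)·-1.8750) / (4.8) = 0.8819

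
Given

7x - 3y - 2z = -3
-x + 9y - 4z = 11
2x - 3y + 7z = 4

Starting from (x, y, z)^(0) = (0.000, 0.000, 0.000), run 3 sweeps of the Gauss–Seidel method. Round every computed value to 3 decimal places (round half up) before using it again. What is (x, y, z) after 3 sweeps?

Iteration 1:
  x = (-3 - (-3)·0.000 - (-2)·0.000) / (7) = -0.429
  y = (11 - (-1)·-0.429 - (-4)·0.000) / (9) = 1.175
  z = (4 - (2)·-0.429 - (-3)·1.175) / (7) = 1.198
Iteration 2:
  x = (-3 - (-3)·1.175 - (-2)·1.198) / (7) = 0.417
  y = (11 - (-1)·0.417 - (-4)·1.198) / (9) = 1.801
  z = (4 - (2)·0.417 - (-3)·1.801) / (7) = 1.224
Iteration 3:
  x = (-3 - (-3)·1.801 - (-2)·1.224) / (7) = 0.693
  y = (11 - (-1)·0.693 - (-4)·1.224) / (9) = 1.843
  z = (4 - (2)·0.693 - (-3)·1.843) / (7) = 1.163

(0.693, 1.843, 1.163)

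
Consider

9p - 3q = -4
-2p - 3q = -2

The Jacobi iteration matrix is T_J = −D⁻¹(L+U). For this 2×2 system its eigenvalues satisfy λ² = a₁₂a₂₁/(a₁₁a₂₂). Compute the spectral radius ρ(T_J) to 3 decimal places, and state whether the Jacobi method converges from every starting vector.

a₁₂a₂₁/(a₁₁a₂₂) = (-3)·(-2) / ((9)·(-3)) = -0.222222
ρ = √|-0.222222| = √0.222222 = 0.471
ρ < 1, so Jacobi converges

0.471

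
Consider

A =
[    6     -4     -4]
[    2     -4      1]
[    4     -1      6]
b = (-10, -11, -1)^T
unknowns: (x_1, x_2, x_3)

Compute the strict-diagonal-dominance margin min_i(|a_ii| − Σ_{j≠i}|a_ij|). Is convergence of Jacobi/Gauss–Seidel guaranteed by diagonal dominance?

-2

row 1: |6| − (4+4) = -2
row 2: |-4| − (2+1) = 1
row 3: |6| − (4+1) = 1
minimum over rows = -2 → not strictly diagonally dominant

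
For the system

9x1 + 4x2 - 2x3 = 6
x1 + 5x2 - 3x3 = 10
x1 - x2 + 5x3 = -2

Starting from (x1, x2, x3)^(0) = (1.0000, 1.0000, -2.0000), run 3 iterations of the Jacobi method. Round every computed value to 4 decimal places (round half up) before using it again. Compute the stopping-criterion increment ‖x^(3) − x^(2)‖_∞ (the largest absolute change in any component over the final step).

0.4987

Iteration 1:
  x1 = (6 - (4)·1.0000 - (-2)·-2.0000) / (9) = -0.2222
  x2 = (10 - (1)·1.0000 - (-3)·-2.0000) / (5) = 0.6000
  x3 = (-2 - (1)·1.0000 - (-1)·1.0000) / (5) = -0.4000
Iteration 2:
  x1 = (6 - (4)·0.6000 - (-2)·-0.4000) / (9) = 0.3111
  x2 = (10 - (1)·-0.2222 - (-3)·-0.4000) / (5) = 1.8044
  x3 = (-2 - (1)·-0.2222 - (-1)·0.6000) / (5) = -0.2356
Iteration 3:
  x1 = (6 - (4)·1.8044 - (-2)·-0.2356) / (9) = -0.1876
  x2 = (10 - (1)·0.3111 - (-3)·-0.2356) / (5) = 1.7964
  x3 = (-2 - (1)·0.3111 - (-1)·1.8044) / (5) = -0.1013
Change: (-0.4987, -0.0080, 0.1343) → max |·| = 0.4987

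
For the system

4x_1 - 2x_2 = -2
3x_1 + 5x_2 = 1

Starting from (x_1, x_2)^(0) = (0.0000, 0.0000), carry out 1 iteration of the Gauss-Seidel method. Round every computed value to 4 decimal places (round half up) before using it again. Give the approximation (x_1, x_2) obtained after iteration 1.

(-0.5000, 0.5000)

Iteration 1:
  x_1 = (-2 - (-2)·0.0000) / (4) = -0.5000
  x_2 = (1 - (3)·-0.5000) / (5) = 0.5000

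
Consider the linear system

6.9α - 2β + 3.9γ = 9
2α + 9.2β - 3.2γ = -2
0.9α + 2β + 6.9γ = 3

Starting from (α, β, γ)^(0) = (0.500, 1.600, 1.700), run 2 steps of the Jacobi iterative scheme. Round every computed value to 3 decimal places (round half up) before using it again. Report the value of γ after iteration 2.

0.253

Iteration 1:
  α = (9 - (-2)·1.600 - (3.9)·1.700) / (6.9) = 0.807
  β = (-2 - (2)·0.500 - (-3.2)·1.700) / (9.2) = 0.265
  γ = (3 - (0.9)·0.500 - (2)·1.600) / (6.9) = -0.094
Iteration 2:
  α = (9 - (-2)·0.265 - (3.9)·-0.094) / (6.9) = 1.434
  β = (-2 - (2)·0.807 - (-3.2)·-0.094) / (9.2) = -0.426
  γ = (3 - (0.9)·0.807 - (2)·0.265) / (6.9) = 0.253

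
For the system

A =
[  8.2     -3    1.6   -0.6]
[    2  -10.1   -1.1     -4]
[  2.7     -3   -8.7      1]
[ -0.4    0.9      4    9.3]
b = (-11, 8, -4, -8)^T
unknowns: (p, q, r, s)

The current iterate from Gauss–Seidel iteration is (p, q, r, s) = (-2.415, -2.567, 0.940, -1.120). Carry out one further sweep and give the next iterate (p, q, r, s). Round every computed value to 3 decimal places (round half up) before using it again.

One sweep:
  p = (-11 - (-3)·-2.567 - (1.6)·0.940 - (-0.6)·-1.120) / (8.2) = -2.546
  q = (8 - (2)·-2.546 - (-1.1)·0.940 - (-4)·-1.120) / (-10.1) = -0.955
  r = (-4 - (2.7)·-2.546 - (-3)·-0.955 - (1)·-1.120) / (-8.7) = -0.130
  s = (-8 - (-0.4)·-2.546 - (0.9)·-0.955 - (4)·-0.130) / (9.3) = -0.821

(-2.546, -0.955, -0.130, -0.821)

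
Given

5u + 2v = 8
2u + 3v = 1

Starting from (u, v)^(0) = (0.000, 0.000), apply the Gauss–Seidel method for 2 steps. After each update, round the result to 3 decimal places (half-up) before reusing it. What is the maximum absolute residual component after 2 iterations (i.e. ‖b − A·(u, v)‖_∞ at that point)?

0.393

Iteration 1:
  u = (8 - (2)·0.000) / (5) = 1.600
  v = (1 - (2)·1.600) / (3) = -0.733
Iteration 2:
  u = (8 - (2)·-0.733) / (5) = 1.893
  v = (1 - (2)·1.893) / (3) = -0.929
Residual b − A·x = (0.393, 0.001); ∞-norm = 0.393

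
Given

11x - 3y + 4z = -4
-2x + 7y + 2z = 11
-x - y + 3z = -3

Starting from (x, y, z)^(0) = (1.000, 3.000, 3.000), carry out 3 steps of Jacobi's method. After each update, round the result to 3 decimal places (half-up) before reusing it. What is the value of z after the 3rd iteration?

Iteration 1:
  x = (-4 - (-3)·3.000 - (4)·3.000) / (11) = -0.636
  y = (11 - (-2)·1.000 - (2)·3.000) / (7) = 1.000
  z = (-3 - (-1)·1.000 - (-1)·3.000) / (3) = 0.333
Iteration 2:
  x = (-4 - (-3)·1.000 - (4)·0.333) / (11) = -0.212
  y = (11 - (-2)·-0.636 - (2)·0.333) / (7) = 1.295
  z = (-3 - (-1)·-0.636 - (-1)·1.000) / (3) = -0.879
Iteration 3:
  x = (-4 - (-3)·1.295 - (4)·-0.879) / (11) = 0.309
  y = (11 - (-2)·-0.212 - (2)·-0.879) / (7) = 1.762
  z = (-3 - (-1)·-0.212 - (-1)·1.295) / (3) = -0.639

-0.639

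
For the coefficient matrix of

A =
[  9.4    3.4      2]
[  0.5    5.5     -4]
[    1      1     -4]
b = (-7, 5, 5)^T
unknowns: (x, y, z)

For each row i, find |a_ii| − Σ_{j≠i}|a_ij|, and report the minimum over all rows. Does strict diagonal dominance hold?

row 1: |9.4| − (3.4+2) = 4
row 2: |5.5| − (0.5+4) = 1
row 3: |-4| − (1+1) = 2
minimum over rows = 1 → strictly diagonally dominant (convergence guaranteed)

1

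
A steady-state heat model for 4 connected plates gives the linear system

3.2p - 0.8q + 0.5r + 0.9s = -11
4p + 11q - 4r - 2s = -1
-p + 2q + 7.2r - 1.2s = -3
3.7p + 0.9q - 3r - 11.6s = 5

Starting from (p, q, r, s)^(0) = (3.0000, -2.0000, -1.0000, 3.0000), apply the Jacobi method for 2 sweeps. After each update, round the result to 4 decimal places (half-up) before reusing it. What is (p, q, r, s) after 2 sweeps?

(-4.0294, 2.0892, -0.6764, -2.2568)

Iteration 1:
  p = (-11 - (-0.8)·-2.0000 - (0.5)·-1.0000 - (0.9)·3.0000) / (3.2) = -4.6250
  q = (-1 - (4)·3.0000 - (-4)·-1.0000 - (-2)·3.0000) / (11) = -1.0000
  r = (-3 - (-1)·3.0000 - (2)·-2.0000 - (-1.2)·3.0000) / (7.2) = 1.0556
  s = (5 - (3.7)·3.0000 - (0.9)·-2.0000 - (-3)·-1.0000) / (-11.6) = 0.6293
Iteration 2:
  p = (-11 - (-0.8)·-1.0000 - (0.5)·1.0556 - (0.9)·0.6293) / (3.2) = -4.0294
  q = (-1 - (4)·-4.6250 - (-4)·1.0556 - (-2)·0.6293) / (11) = 2.0892
  r = (-3 - (-1)·-4.6250 - (2)·-1.0000 - (-1.2)·0.6293) / (7.2) = -0.6764
  s = (5 - (3.7)·-4.6250 - (0.9)·-1.0000 - (-3)·1.0556) / (-11.6) = -2.2568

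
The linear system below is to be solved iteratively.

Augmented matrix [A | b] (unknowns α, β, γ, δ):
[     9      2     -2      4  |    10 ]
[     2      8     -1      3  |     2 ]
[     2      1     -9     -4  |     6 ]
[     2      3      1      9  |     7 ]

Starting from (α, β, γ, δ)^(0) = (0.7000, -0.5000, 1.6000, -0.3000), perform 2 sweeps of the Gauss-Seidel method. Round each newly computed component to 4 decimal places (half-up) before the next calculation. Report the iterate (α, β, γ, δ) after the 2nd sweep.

Iteration 1:
  α = (10 - (2)·-0.5000 - (-2)·1.6000 - (4)·-0.3000) / (9) = 1.7111
  β = (2 - (2)·1.7111 - (-1)·1.6000 - (3)·-0.3000) / (8) = 0.1347
  γ = (6 - (2)·1.7111 - (1)·0.1347 - (-4)·-0.3000) / (-9) = -0.1381
  δ = (7 - (2)·1.7111 - (3)·0.1347 - (1)·-0.1381) / (9) = 0.3680
Iteration 2:
  α = (10 - (2)·0.1347 - (-2)·-0.1381 - (4)·0.3680) / (9) = 0.8869
  β = (2 - (2)·0.8869 - (-1)·-0.1381 - (3)·0.3680) / (8) = -0.1270
  γ = (6 - (2)·0.8869 - (1)·-0.1270 - (-4)·0.3680) / (-9) = -0.6472
  δ = (7 - (2)·0.8869 - (3)·-0.1270 - (1)·-0.6472) / (9) = 0.6949

(0.8869, -0.1270, -0.6472, 0.6949)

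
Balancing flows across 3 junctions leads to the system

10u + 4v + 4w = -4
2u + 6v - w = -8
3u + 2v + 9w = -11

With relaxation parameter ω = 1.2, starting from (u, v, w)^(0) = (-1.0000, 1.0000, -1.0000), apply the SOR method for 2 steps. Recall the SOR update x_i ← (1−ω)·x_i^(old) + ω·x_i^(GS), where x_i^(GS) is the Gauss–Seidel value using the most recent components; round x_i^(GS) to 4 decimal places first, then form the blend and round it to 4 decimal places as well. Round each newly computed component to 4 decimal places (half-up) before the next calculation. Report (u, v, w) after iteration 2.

Iteration 1:
  u: GS value = (-4 - (4)·1.0000 - (4)·-1.0000) / (10) = -0.4000;  u ← (1−ω)·-1.0000 + ω·-0.4000 = -0.2800
  v: GS value = (-8 - (2)·-0.2800 - (-1)·-1.0000) / (6) = -1.4067;  v ← (1−ω)·1.0000 + ω·-1.4067 = -1.8880
  w: GS value = (-11 - (3)·-0.2800 - (2)·-1.8880) / (9) = -0.7093;  w ← (1−ω)·-1.0000 + ω·-0.7093 = -0.6512
Iteration 2:
  u: GS value = (-4 - (4)·-1.8880 - (4)·-0.6512) / (10) = 0.6157;  u ← (1−ω)·-0.2800 + ω·0.6157 = 0.7948
  v: GS value = (-8 - (2)·0.7948 - (-1)·-0.6512) / (6) = -1.7068;  v ← (1−ω)·-1.8880 + ω·-1.7068 = -1.6706
  w: GS value = (-11 - (3)·0.7948 - (2)·-1.6706) / (9) = -1.1159;  w ← (1−ω)·-0.6512 + ω·-1.1159 = -1.2088

(0.7948, -1.6706, -1.2088)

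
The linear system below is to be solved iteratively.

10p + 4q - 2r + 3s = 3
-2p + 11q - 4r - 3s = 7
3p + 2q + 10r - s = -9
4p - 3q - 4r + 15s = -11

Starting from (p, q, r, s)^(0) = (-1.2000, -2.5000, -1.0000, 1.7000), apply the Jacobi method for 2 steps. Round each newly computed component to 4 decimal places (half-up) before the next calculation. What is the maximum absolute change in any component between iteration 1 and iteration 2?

Iteration 1:
  p = (3 - (4)·-2.5000 - (-2)·-1.0000 - (3)·1.7000) / (10) = 0.5900
  q = (7 - (-2)·-1.2000 - (-4)·-1.0000 - (-3)·1.7000) / (11) = 0.5182
  r = (-9 - (3)·-1.2000 - (2)·-2.5000 - (-1)·1.7000) / (10) = 0.1300
  s = (-11 - (4)·-1.2000 - (-3)·-2.5000 - (-4)·-1.0000) / (15) = -1.1800
Iteration 2:
  p = (3 - (4)·0.5182 - (-2)·0.1300 - (3)·-1.1800) / (10) = 0.4727
  q = (7 - (-2)·0.5900 - (-4)·0.1300 - (-3)·-1.1800) / (11) = 0.4691
  r = (-9 - (3)·0.5900 - (2)·0.5182 - (-1)·-1.1800) / (10) = -1.2986
  s = (-11 - (4)·0.5900 - (-3)·0.5182 - (-4)·0.1300) / (15) = -0.7524
Change: (-0.1173, -0.0491, -1.4286, 0.4276) → max |·| = 1.4286

1.4286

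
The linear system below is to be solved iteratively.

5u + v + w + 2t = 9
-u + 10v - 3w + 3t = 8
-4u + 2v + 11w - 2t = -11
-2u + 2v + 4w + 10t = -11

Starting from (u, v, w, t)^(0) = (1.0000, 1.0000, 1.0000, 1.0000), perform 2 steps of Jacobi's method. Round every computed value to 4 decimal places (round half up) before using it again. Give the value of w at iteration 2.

-1.0727

Iteration 1:
  u = (9 - (1)·1.0000 - (1)·1.0000 - (2)·1.0000) / (5) = 1.0000
  v = (8 - (-1)·1.0000 - (-3)·1.0000 - (3)·1.0000) / (10) = 0.9000
  w = (-11 - (-4)·1.0000 - (2)·1.0000 - (-2)·1.0000) / (11) = -0.6364
  t = (-11 - (-2)·1.0000 - (2)·1.0000 - (4)·1.0000) / (10) = -1.5000
Iteration 2:
  u = (9 - (1)·0.9000 - (1)·-0.6364 - (2)·-1.5000) / (5) = 2.3473
  v = (8 - (-1)·1.0000 - (-3)·-0.6364 - (3)·-1.5000) / (10) = 1.1591
  w = (-11 - (-4)·1.0000 - (2)·0.9000 - (-2)·-1.5000) / (11) = -1.0727
  t = (-11 - (-2)·1.0000 - (2)·0.9000 - (4)·-0.6364) / (10) = -0.8254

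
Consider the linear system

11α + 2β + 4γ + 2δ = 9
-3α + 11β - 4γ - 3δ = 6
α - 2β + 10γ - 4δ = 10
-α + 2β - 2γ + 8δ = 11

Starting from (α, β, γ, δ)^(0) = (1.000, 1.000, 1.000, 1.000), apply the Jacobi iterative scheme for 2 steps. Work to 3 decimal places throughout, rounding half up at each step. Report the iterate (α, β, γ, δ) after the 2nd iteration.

Iteration 1:
  α = (9 - (2)·1.000 - (4)·1.000 - (2)·1.000) / (11) = 0.091
  β = (6 - (-3)·1.000 - (-4)·1.000 - (-3)·1.000) / (11) = 1.455
  γ = (10 - (1)·1.000 - (-2)·1.000 - (-4)·1.000) / (10) = 1.500
  δ = (11 - (-1)·1.000 - (2)·1.000 - (-2)·1.000) / (8) = 1.500
Iteration 2:
  α = (9 - (2)·1.455 - (4)·1.500 - (2)·1.500) / (11) = -0.265
  β = (6 - (-3)·0.091 - (-4)·1.500 - (-3)·1.500) / (11) = 1.525
  γ = (10 - (1)·0.091 - (-2)·1.455 - (-4)·1.500) / (10) = 1.882
  δ = (11 - (-1)·0.091 - (2)·1.455 - (-2)·1.500) / (8) = 1.398

(-0.265, 1.525, 1.882, 1.398)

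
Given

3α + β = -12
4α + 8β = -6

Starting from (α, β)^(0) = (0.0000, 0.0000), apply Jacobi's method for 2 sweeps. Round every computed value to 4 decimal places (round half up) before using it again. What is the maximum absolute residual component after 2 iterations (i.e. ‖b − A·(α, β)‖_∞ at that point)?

2.0000

Iteration 1:
  α = (-12 - (1)·0.0000) / (3) = -4.0000
  β = (-6 - (4)·0.0000) / (8) = -0.7500
Iteration 2:
  α = (-12 - (1)·-0.7500) / (3) = -3.7500
  β = (-6 - (4)·-4.0000) / (8) = 1.2500
Residual b − A·x = (-2.0000, -1.0000); ∞-norm = 2.0000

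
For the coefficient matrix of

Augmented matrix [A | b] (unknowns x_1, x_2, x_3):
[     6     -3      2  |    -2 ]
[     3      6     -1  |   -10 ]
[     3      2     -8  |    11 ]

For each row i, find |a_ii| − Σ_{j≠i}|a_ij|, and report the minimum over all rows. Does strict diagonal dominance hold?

row 1: |6| − (3+2) = 1
row 2: |6| − (3+1) = 2
row 3: |-8| − (3+2) = 3
minimum over rows = 1 → strictly diagonally dominant (convergence guaranteed)

1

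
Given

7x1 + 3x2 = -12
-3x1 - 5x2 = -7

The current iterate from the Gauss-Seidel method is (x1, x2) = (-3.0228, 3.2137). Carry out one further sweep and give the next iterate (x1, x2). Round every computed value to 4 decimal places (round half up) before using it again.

(-3.0916, 3.2550)

One sweep:
  x1 = (-12 - (3)·3.2137) / (7) = -3.0916
  x2 = (-7 - (-3)·-3.0916) / (-5) = 3.2550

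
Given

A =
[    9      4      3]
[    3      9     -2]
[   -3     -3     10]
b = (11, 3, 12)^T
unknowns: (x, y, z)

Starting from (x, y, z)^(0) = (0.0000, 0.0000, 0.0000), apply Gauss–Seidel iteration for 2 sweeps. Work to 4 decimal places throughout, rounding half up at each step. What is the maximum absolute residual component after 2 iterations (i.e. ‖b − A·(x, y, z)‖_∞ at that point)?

Iteration 1:
  x = (11 - (4)·0.0000 - (3)·0.0000) / (9) = 1.2222
  y = (3 - (3)·1.2222 - (-2)·0.0000) / (9) = -0.0741
  z = (12 - (-3)·1.2222 - (-3)·-0.0741) / (10) = 1.5444
Iteration 2:
  x = (11 - (4)·-0.0741 - (3)·1.5444) / (9) = 0.7404
  y = (3 - (3)·0.7404 - (-2)·1.5444) / (9) = 0.4297
  z = (12 - (-3)·0.7404 - (-3)·0.4297) / (10) = 1.5510
Residual b − A·x = (-2.0354, 0.0135, 0.0003); ∞-norm = 2.0354

2.0354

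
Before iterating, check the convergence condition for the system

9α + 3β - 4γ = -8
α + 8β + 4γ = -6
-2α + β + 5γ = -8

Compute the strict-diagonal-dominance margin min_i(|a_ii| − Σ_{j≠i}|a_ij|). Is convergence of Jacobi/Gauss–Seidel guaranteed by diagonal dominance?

row 1: |9| − (3+4) = 2
row 2: |8| − (1+4) = 3
row 3: |5| − (2+1) = 2
minimum over rows = 2 → strictly diagonally dominant (convergence guaranteed)

2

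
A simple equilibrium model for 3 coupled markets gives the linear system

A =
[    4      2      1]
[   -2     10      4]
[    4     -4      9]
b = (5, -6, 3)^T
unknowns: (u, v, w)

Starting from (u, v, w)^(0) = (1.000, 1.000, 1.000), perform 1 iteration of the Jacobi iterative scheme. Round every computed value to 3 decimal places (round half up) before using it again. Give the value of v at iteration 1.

Iteration 1:
  u = (5 - (2)·1.000 - (1)·1.000) / (4) = 0.500
  v = (-6 - (-2)·1.000 - (4)·1.000) / (10) = -0.800
  w = (3 - (4)·1.000 - (-4)·1.000) / (9) = 0.333

-0.800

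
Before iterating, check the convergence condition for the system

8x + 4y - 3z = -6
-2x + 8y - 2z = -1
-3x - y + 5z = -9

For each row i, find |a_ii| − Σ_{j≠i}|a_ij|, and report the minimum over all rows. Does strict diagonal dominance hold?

row 1: |8| − (4+3) = 1
row 2: |8| − (2+2) = 4
row 3: |5| − (3+1) = 1
minimum over rows = 1 → strictly diagonally dominant (convergence guaranteed)

1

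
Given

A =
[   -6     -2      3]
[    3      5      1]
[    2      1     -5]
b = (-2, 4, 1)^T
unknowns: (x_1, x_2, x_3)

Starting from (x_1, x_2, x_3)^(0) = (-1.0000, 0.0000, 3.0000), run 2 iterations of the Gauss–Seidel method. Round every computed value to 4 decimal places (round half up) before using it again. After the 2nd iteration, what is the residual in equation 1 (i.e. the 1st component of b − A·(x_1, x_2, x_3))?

2.8285

Iteration 1:
  x_1 = (-2 - (-2)·0.0000 - (3)·3.0000) / (-6) = 1.8333
  x_2 = (4 - (3)·1.8333 - (1)·3.0000) / (5) = -0.9000
  x_3 = (1 - (2)·1.8333 - (1)·-0.9000) / (-5) = 0.3533
Iteration 2:
  x_1 = (-2 - (-2)·-0.9000 - (3)·0.3533) / (-6) = 0.8100
  x_2 = (4 - (3)·0.8100 - (1)·0.3533) / (5) = 0.2433
  x_3 = (1 - (2)·0.8100 - (1)·0.2433) / (-5) = 0.1727
Residual b − A·x = (2.8285, 0.1808, 0.0002)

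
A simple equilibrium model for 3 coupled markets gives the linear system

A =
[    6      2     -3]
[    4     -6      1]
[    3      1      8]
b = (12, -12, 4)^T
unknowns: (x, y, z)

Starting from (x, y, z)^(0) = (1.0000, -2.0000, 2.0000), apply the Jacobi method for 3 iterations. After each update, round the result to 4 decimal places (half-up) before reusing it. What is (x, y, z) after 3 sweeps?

(-0.1273, 2.5833, -0.5087)

Iteration 1:
  x = (12 - (2)·-2.0000 - (-3)·2.0000) / (6) = 3.6667
  y = (-12 - (4)·1.0000 - (1)·2.0000) / (-6) = 3.0000
  z = (4 - (3)·1.0000 - (1)·-2.0000) / (8) = 0.3750
Iteration 2:
  x = (12 - (2)·3.0000 - (-3)·0.3750) / (6) = 1.1875
  y = (-12 - (4)·3.6667 - (1)·0.3750) / (-6) = 4.5070
  z = (4 - (3)·3.6667 - (1)·3.0000) / (8) = -1.2500
Iteration 3:
  x = (12 - (2)·4.5070 - (-3)·-1.2500) / (6) = -0.1273
  y = (-12 - (4)·1.1875 - (1)·-1.2500) / (-6) = 2.5833
  z = (4 - (3)·1.1875 - (1)·4.5070) / (8) = -0.5087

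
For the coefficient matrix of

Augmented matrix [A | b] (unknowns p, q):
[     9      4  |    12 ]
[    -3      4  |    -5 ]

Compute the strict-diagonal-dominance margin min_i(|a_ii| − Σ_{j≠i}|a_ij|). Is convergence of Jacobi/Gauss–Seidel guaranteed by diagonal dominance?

row 1: |9| − (4) = 5
row 2: |4| − (3) = 1
minimum over rows = 1 → strictly diagonally dominant (convergence guaranteed)

1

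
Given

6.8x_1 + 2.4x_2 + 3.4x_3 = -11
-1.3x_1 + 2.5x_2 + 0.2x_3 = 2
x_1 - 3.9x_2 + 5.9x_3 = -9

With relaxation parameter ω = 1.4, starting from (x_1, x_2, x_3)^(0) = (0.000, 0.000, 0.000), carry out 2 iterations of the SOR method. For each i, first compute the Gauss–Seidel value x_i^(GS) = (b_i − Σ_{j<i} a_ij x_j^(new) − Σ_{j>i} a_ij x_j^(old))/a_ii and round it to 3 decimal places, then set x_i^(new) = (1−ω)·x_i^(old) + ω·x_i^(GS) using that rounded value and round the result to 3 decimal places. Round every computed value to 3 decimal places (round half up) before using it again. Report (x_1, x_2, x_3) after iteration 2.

(0.364, 1.830, 0.307)

Iteration 1:
  x_1: GS value = (-11 - (2.4)·0.000 - (3.4)·0.000) / (6.8) = -1.618;  x_1 ← (1−ω)·0.000 + ω·-1.618 = -2.265
  x_2: GS value = (2 - (-1.3)·-2.265 - (0.2)·0.000) / (2.5) = -0.378;  x_2 ← (1−ω)·0.000 + ω·-0.378 = -0.529
  x_3: GS value = (-9 - (1)·-2.265 - (-3.9)·-0.529) / (5.9) = -1.491;  x_3 ← (1−ω)·0.000 + ω·-1.491 = -2.087
Iteration 2:
  x_1: GS value = (-11 - (2.4)·-0.529 - (3.4)·-2.087) / (6.8) = -0.387;  x_1 ← (1−ω)·-2.265 + ω·-0.387 = 0.364
  x_2: GS value = (2 - (-1.3)·0.364 - (0.2)·-2.087) / (2.5) = 1.156;  x_2 ← (1−ω)·-0.529 + ω·1.156 = 1.830
  x_3: GS value = (-9 - (1)·0.364 - (-3.9)·1.830) / (5.9) = -0.377;  x_3 ← (1−ω)·-2.087 + ω·-0.377 = 0.307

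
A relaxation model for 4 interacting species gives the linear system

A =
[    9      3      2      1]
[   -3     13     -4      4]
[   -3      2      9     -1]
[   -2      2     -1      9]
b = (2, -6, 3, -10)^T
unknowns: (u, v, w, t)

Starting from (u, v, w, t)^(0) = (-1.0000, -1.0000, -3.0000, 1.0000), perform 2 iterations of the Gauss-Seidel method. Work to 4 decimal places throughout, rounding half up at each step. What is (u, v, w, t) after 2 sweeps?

(0.4954, 0.1306, 0.4229, -0.9831)

Iteration 1:
  u = (2 - (3)·-1.0000 - (2)·-3.0000 - (1)·1.0000) / (9) = 1.1111
  v = (-6 - (-3)·1.1111 - (-4)·-3.0000 - (4)·1.0000) / (13) = -1.4359
  w = (3 - (-3)·1.1111 - (2)·-1.4359 - (-1)·1.0000) / (9) = 1.1339
  t = (-10 - (-2)·1.1111 - (2)·-1.4359 - (-1)·1.1339) / (9) = -0.4191
Iteration 2:
  u = (2 - (3)·-1.4359 - (2)·1.1339 - (1)·-0.4191) / (9) = 0.4954
  v = (-6 - (-3)·0.4954 - (-4)·1.1339 - (4)·-0.4191) / (13) = 0.1306
  w = (3 - (-3)·0.4954 - (2)·0.1306 - (-1)·-0.4191) / (9) = 0.4229
  t = (-10 - (-2)·0.4954 - (2)·0.1306 - (-1)·0.4229) / (9) = -0.9831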